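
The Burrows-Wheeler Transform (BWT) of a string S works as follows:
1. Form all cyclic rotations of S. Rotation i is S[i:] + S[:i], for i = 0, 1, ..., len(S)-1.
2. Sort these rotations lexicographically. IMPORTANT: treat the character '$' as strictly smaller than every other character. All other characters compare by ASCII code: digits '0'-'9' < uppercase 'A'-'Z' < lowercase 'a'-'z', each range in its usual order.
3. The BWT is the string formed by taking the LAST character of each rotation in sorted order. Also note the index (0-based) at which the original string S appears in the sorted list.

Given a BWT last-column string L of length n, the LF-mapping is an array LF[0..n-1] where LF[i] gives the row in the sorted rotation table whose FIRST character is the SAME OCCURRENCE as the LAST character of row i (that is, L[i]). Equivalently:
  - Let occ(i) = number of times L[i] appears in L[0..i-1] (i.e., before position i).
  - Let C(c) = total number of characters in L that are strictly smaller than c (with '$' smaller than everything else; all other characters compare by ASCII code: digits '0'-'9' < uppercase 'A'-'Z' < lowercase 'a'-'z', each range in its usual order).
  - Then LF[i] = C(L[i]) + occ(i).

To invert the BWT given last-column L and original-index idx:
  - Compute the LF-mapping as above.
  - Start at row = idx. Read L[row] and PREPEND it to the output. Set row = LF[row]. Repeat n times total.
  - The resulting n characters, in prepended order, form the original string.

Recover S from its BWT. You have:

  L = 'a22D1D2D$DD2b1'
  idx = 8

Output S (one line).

LF mapping: 12 3 4 7 1 8 5 9 0 10 11 6 13 2
Walk LF starting at row 8, prepending L[row]:
  step 1: row=8, L[8]='$', prepend. Next row=LF[8]=0
  step 2: row=0, L[0]='a', prepend. Next row=LF[0]=12
  step 3: row=12, L[12]='b', prepend. Next row=LF[12]=13
  step 4: row=13, L[13]='1', prepend. Next row=LF[13]=2
  step 5: row=2, L[2]='2', prepend. Next row=LF[2]=4
  step 6: row=4, L[4]='1', prepend. Next row=LF[4]=1
  step 7: row=1, L[1]='2', prepend. Next row=LF[1]=3
  step 8: row=3, L[3]='D', prepend. Next row=LF[3]=7
  step 9: row=7, L[7]='D', prepend. Next row=LF[7]=9
  step 10: row=9, L[9]='D', prepend. Next row=LF[9]=10
  step 11: row=10, L[10]='D', prepend. Next row=LF[10]=11
  step 12: row=11, L[11]='2', prepend. Next row=LF[11]=6
  step 13: row=6, L[6]='2', prepend. Next row=LF[6]=5
  step 14: row=5, L[5]='D', prepend. Next row=LF[5]=8
Reversed output: D22DDDD2121ba$

Answer: D22DDDD2121ba$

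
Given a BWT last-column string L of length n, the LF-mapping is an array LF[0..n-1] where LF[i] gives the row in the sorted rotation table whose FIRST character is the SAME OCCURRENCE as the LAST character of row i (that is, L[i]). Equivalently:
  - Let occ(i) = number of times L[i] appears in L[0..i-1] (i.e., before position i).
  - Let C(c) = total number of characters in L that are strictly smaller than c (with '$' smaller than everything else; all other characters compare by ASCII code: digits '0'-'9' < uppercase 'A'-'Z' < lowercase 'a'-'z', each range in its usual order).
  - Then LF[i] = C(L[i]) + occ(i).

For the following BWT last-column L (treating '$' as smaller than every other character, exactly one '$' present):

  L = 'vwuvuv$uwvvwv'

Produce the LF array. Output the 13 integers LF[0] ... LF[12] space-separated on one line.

Char counts: '$':1, 'u':3, 'v':6, 'w':3
C (first-col start): C('$')=0, C('u')=1, C('v')=4, C('w')=10
L[0]='v': occ=0, LF[0]=C('v')+0=4+0=4
L[1]='w': occ=0, LF[1]=C('w')+0=10+0=10
L[2]='u': occ=0, LF[2]=C('u')+0=1+0=1
L[3]='v': occ=1, LF[3]=C('v')+1=4+1=5
L[4]='u': occ=1, LF[4]=C('u')+1=1+1=2
L[5]='v': occ=2, LF[5]=C('v')+2=4+2=6
L[6]='$': occ=0, LF[6]=C('$')+0=0+0=0
L[7]='u': occ=2, LF[7]=C('u')+2=1+2=3
L[8]='w': occ=1, LF[8]=C('w')+1=10+1=11
L[9]='v': occ=3, LF[9]=C('v')+3=4+3=7
L[10]='v': occ=4, LF[10]=C('v')+4=4+4=8
L[11]='w': occ=2, LF[11]=C('w')+2=10+2=12
L[12]='v': occ=5, LF[12]=C('v')+5=4+5=9

Answer: 4 10 1 5 2 6 0 3 11 7 8 12 9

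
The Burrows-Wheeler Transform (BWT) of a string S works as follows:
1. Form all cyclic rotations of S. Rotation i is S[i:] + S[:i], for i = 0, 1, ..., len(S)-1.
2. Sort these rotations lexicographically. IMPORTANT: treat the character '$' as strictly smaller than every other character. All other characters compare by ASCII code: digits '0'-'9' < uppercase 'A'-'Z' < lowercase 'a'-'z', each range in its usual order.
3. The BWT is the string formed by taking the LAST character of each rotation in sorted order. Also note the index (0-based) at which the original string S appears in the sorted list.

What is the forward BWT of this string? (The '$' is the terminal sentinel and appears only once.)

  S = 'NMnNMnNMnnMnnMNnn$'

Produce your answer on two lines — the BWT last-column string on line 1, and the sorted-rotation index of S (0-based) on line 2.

Answer: nnNNnN$nnMnnnMMNMM
6

Derivation:
All 18 rotations (rotation i = S[i:]+S[:i]):
  rot[0] = NMnNMnNMnnMnnMNnn$
  rot[1] = MnNMnNMnnMnnMNnn$N
  rot[2] = nNMnNMnnMnnMNnn$NM
  rot[3] = NMnNMnnMnnMNnn$NMn
  rot[4] = MnNMnnMnnMNnn$NMnN
  rot[5] = nNMnnMnnMNnn$NMnNM
  rot[6] = NMnnMnnMNnn$NMnNMn
  rot[7] = MnnMnnMNnn$NMnNMnN
  rot[8] = nnMnnMNnn$NMnNMnNM
  rot[9] = nMnnMNnn$NMnNMnNMn
  rot[10] = MnnMNnn$NMnNMnNMnn
  rot[11] = nnMNnn$NMnNMnNMnnM
  rot[12] = nMNnn$NMnNMnNMnnMn
  rot[13] = MNnn$NMnNMnNMnnMnn
  rot[14] = Nnn$NMnNMnNMnnMnnM
  rot[15] = nn$NMnNMnNMnnMnnMN
  rot[16] = n$NMnNMnNMnnMnnMNn
  rot[17] = $NMnNMnNMnnMnnMNnn
Sorted (with $ < everything):
  sorted[0] = $NMnNMnNMnnMnnMNnn  (last char: 'n')
  sorted[1] = MNnn$NMnNMnNMnnMnn  (last char: 'n')
  sorted[2] = MnNMnNMnnMnnMNnn$N  (last char: 'N')
  sorted[3] = MnNMnnMnnMNnn$NMnN  (last char: 'N')
  sorted[4] = MnnMNnn$NMnNMnNMnn  (last char: 'n')
  sorted[5] = MnnMnnMNnn$NMnNMnN  (last char: 'N')
  sorted[6] = NMnNMnNMnnMnnMNnn$  (last char: '$')
  sorted[7] = NMnNMnnMnnMNnn$NMn  (last char: 'n')
  sorted[8] = NMnnMnnMNnn$NMnNMn  (last char: 'n')
  sorted[9] = Nnn$NMnNMnNMnnMnnM  (last char: 'M')
  sorted[10] = n$NMnNMnNMnnMnnMNn  (last char: 'n')
  sorted[11] = nMNnn$NMnNMnNMnnMn  (last char: 'n')
  sorted[12] = nMnnMNnn$NMnNMnNMn  (last char: 'n')
  sorted[13] = nNMnNMnnMnnMNnn$NM  (last char: 'M')
  sorted[14] = nNMnnMnnMNnn$NMnNM  (last char: 'M')
  sorted[15] = nn$NMnNMnNMnnMnnMN  (last char: 'N')
  sorted[16] = nnMNnn$NMnNMnNMnnM  (last char: 'M')
  sorted[17] = nnMnnMNnn$NMnNMnNM  (last char: 'M')
Last column: nnNNnN$nnMnnnMMNMM
Original string S is at sorted index 6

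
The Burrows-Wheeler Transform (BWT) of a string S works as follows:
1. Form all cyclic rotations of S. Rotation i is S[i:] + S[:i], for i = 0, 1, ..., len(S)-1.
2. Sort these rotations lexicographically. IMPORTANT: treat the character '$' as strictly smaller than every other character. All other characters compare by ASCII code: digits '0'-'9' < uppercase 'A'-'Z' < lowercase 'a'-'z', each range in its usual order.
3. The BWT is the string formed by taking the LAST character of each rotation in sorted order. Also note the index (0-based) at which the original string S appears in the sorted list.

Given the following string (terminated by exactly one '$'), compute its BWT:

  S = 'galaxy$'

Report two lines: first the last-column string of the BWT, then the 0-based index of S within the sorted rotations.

All 7 rotations (rotation i = S[i:]+S[:i]):
  rot[0] = galaxy$
  rot[1] = alaxy$g
  rot[2] = laxy$ga
  rot[3] = axy$gal
  rot[4] = xy$gala
  rot[5] = y$galax
  rot[6] = $galaxy
Sorted (with $ < everything):
  sorted[0] = $galaxy  (last char: 'y')
  sorted[1] = alaxy$g  (last char: 'g')
  sorted[2] = axy$gal  (last char: 'l')
  sorted[3] = galaxy$  (last char: '$')
  sorted[4] = laxy$ga  (last char: 'a')
  sorted[5] = xy$gala  (last char: 'a')
  sorted[6] = y$galax  (last char: 'x')
Last column: ygl$aax
Original string S is at sorted index 3

Answer: ygl$aax
3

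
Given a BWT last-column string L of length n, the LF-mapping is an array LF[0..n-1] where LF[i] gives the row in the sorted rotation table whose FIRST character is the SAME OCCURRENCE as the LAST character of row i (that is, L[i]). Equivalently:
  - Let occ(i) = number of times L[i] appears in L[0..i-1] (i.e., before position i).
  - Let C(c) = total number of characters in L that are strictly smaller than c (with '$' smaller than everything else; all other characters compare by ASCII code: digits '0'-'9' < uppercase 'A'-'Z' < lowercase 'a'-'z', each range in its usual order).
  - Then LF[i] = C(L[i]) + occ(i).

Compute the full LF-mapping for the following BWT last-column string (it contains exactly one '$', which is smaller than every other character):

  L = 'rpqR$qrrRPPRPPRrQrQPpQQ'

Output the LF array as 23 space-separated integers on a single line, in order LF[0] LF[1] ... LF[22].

Answer: 18 14 16 10 0 17 19 20 11 1 2 12 3 4 13 21 6 22 7 5 15 8 9

Derivation:
Char counts: '$':1, 'P':5, 'Q':4, 'R':4, 'p':2, 'q':2, 'r':5
C (first-col start): C('$')=0, C('P')=1, C('Q')=6, C('R')=10, C('p')=14, C('q')=16, C('r')=18
L[0]='r': occ=0, LF[0]=C('r')+0=18+0=18
L[1]='p': occ=0, LF[1]=C('p')+0=14+0=14
L[2]='q': occ=0, LF[2]=C('q')+0=16+0=16
L[3]='R': occ=0, LF[3]=C('R')+0=10+0=10
L[4]='$': occ=0, LF[4]=C('$')+0=0+0=0
L[5]='q': occ=1, LF[5]=C('q')+1=16+1=17
L[6]='r': occ=1, LF[6]=C('r')+1=18+1=19
L[7]='r': occ=2, LF[7]=C('r')+2=18+2=20
L[8]='R': occ=1, LF[8]=C('R')+1=10+1=11
L[9]='P': occ=0, LF[9]=C('P')+0=1+0=1
L[10]='P': occ=1, LF[10]=C('P')+1=1+1=2
L[11]='R': occ=2, LF[11]=C('R')+2=10+2=12
L[12]='P': occ=2, LF[12]=C('P')+2=1+2=3
L[13]='P': occ=3, LF[13]=C('P')+3=1+3=4
L[14]='R': occ=3, LF[14]=C('R')+3=10+3=13
L[15]='r': occ=3, LF[15]=C('r')+3=18+3=21
L[16]='Q': occ=0, LF[16]=C('Q')+0=6+0=6
L[17]='r': occ=4, LF[17]=C('r')+4=18+4=22
L[18]='Q': occ=1, LF[18]=C('Q')+1=6+1=7
L[19]='P': occ=4, LF[19]=C('P')+4=1+4=5
L[20]='p': occ=1, LF[20]=C('p')+1=14+1=15
L[21]='Q': occ=2, LF[21]=C('Q')+2=6+2=8
L[22]='Q': occ=3, LF[22]=C('Q')+3=6+3=9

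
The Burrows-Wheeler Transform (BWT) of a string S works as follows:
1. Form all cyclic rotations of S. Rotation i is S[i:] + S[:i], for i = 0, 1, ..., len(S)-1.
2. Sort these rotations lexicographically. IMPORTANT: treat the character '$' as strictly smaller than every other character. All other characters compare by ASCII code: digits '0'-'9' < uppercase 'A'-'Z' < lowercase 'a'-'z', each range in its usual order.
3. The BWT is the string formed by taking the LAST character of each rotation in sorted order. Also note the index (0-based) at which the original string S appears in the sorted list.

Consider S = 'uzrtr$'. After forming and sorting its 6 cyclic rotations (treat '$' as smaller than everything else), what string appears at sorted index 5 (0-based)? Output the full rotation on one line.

All 6 rotations (rotation i = S[i:]+S[:i]):
  rot[0] = uzrtr$
  rot[1] = zrtr$u
  rot[2] = rtr$uz
  rot[3] = tr$uzr
  rot[4] = r$uzrt
  rot[5] = $uzrtr
Sorted (with $ < everything):
  sorted[0] = $uzrtr
  sorted[1] = r$uzrt
  sorted[2] = rtr$uz
  sorted[3] = tr$uzr
  sorted[4] = uzrtr$
  sorted[5] = zrtr$u
sorted[5] = zrtr$u

Answer: zrtr$u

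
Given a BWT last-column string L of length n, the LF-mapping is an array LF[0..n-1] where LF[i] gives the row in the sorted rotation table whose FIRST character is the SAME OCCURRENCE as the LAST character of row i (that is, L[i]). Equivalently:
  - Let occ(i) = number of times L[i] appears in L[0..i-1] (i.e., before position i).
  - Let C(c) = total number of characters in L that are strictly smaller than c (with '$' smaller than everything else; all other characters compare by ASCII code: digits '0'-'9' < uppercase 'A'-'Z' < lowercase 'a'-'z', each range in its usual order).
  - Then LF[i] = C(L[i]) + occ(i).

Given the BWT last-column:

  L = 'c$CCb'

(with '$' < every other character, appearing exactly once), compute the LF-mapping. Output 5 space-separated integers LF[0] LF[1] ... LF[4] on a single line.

Answer: 4 0 1 2 3

Derivation:
Char counts: '$':1, 'C':2, 'b':1, 'c':1
C (first-col start): C('$')=0, C('C')=1, C('b')=3, C('c')=4
L[0]='c': occ=0, LF[0]=C('c')+0=4+0=4
L[1]='$': occ=0, LF[1]=C('$')+0=0+0=0
L[2]='C': occ=0, LF[2]=C('C')+0=1+0=1
L[3]='C': occ=1, LF[3]=C('C')+1=1+1=2
L[4]='b': occ=0, LF[4]=C('b')+0=3+0=3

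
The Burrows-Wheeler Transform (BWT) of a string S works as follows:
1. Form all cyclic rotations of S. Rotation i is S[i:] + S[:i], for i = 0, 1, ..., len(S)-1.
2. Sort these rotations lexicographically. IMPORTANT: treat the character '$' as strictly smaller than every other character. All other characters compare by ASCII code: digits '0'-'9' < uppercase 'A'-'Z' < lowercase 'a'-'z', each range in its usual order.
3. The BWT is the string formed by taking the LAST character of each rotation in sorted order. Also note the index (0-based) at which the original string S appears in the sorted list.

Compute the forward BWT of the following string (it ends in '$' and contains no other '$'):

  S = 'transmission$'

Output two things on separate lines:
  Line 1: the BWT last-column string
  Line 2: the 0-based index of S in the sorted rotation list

All 13 rotations (rotation i = S[i:]+S[:i]):
  rot[0] = transmission$
  rot[1] = ransmission$t
  rot[2] = ansmission$tr
  rot[3] = nsmission$tra
  rot[4] = smission$tran
  rot[5] = mission$trans
  rot[6] = ission$transm
  rot[7] = ssion$transmi
  rot[8] = sion$transmis
  rot[9] = ion$transmiss
  rot[10] = on$transmissi
  rot[11] = n$transmissio
  rot[12] = $transmission
Sorted (with $ < everything):
  sorted[0] = $transmission  (last char: 'n')
  sorted[1] = ansmission$tr  (last char: 'r')
  sorted[2] = ion$transmiss  (last char: 's')
  sorted[3] = ission$transm  (last char: 'm')
  sorted[4] = mission$trans  (last char: 's')
  sorted[5] = n$transmissio  (last char: 'o')
  sorted[6] = nsmission$tra  (last char: 'a')
  sorted[7] = on$transmissi  (last char: 'i')
  sorted[8] = ransmission$t  (last char: 't')
  sorted[9] = sion$transmis  (last char: 's')
  sorted[10] = smission$tran  (last char: 'n')
  sorted[11] = ssion$transmi  (last char: 'i')
  sorted[12] = transmission$  (last char: '$')
Last column: nrsmsoaitsni$
Original string S is at sorted index 12

Answer: nrsmsoaitsni$
12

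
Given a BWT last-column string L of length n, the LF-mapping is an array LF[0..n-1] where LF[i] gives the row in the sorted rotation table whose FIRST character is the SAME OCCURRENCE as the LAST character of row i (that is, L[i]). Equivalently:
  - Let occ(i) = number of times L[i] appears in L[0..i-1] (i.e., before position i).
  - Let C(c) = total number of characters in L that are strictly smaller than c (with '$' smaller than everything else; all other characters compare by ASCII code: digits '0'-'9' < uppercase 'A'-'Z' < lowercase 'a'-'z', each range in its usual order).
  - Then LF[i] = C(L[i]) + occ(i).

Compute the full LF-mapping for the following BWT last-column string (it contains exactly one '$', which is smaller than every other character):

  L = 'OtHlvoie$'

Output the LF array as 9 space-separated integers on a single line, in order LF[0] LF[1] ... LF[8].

Answer: 2 7 1 5 8 6 4 3 0

Derivation:
Char counts: '$':1, 'H':1, 'O':1, 'e':1, 'i':1, 'l':1, 'o':1, 't':1, 'v':1
C (first-col start): C('$')=0, C('H')=1, C('O')=2, C('e')=3, C('i')=4, C('l')=5, C('o')=6, C('t')=7, C('v')=8
L[0]='O': occ=0, LF[0]=C('O')+0=2+0=2
L[1]='t': occ=0, LF[1]=C('t')+0=7+0=7
L[2]='H': occ=0, LF[2]=C('H')+0=1+0=1
L[3]='l': occ=0, LF[3]=C('l')+0=5+0=5
L[4]='v': occ=0, LF[4]=C('v')+0=8+0=8
L[5]='o': occ=0, LF[5]=C('o')+0=6+0=6
L[6]='i': occ=0, LF[6]=C('i')+0=4+0=4
L[7]='e': occ=0, LF[7]=C('e')+0=3+0=3
L[8]='$': occ=0, LF[8]=C('$')+0=0+0=0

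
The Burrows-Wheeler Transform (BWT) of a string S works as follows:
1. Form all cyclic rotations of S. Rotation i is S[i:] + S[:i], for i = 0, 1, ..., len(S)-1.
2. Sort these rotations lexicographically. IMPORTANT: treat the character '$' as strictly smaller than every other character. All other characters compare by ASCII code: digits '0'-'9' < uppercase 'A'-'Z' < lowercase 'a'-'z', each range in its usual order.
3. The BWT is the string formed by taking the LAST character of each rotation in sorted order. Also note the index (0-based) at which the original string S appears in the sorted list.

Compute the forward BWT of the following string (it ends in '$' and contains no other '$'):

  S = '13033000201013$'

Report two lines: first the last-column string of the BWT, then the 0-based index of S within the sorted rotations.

Answer: 330210300$01310
9

Derivation:
All 15 rotations (rotation i = S[i:]+S[:i]):
  rot[0] = 13033000201013$
  rot[1] = 3033000201013$1
  rot[2] = 033000201013$13
  rot[3] = 33000201013$130
  rot[4] = 3000201013$1303
  rot[5] = 000201013$13033
  rot[6] = 00201013$130330
  rot[7] = 0201013$1303300
  rot[8] = 201013$13033000
  rot[9] = 01013$130330002
  rot[10] = 1013$1303300020
  rot[11] = 013$13033000201
  rot[12] = 13$130330002010
  rot[13] = 3$1303300020101
  rot[14] = $13033000201013
Sorted (with $ < everything):
  sorted[0] = $13033000201013  (last char: '3')
  sorted[1] = 000201013$13033  (last char: '3')
  sorted[2] = 00201013$130330  (last char: '0')
  sorted[3] = 01013$130330002  (last char: '2')
  sorted[4] = 013$13033000201  (last char: '1')
  sorted[5] = 0201013$1303300  (last char: '0')
  sorted[6] = 033000201013$13  (last char: '3')
  sorted[7] = 1013$1303300020  (last char: '0')
  sorted[8] = 13$130330002010  (last char: '0')
  sorted[9] = 13033000201013$  (last char: '$')
  sorted[10] = 201013$13033000  (last char: '0')
  sorted[11] = 3$1303300020101  (last char: '1')
  sorted[12] = 3000201013$1303  (last char: '3')
  sorted[13] = 3033000201013$1  (last char: '1')
  sorted[14] = 33000201013$130  (last char: '0')
Last column: 330210300$01310
Original string S is at sorted index 9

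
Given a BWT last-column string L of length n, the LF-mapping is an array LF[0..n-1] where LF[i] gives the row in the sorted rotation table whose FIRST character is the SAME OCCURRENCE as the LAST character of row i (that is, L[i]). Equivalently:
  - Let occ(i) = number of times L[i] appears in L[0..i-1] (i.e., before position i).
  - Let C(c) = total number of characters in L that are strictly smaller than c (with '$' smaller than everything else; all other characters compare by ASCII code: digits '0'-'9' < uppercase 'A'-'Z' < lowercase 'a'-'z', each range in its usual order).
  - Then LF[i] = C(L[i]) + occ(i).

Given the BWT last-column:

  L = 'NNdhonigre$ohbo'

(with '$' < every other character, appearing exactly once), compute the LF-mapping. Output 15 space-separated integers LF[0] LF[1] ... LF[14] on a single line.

Answer: 1 2 4 7 11 10 9 6 14 5 0 12 8 3 13

Derivation:
Char counts: '$':1, 'N':2, 'b':1, 'd':1, 'e':1, 'g':1, 'h':2, 'i':1, 'n':1, 'o':3, 'r':1
C (first-col start): C('$')=0, C('N')=1, C('b')=3, C('d')=4, C('e')=5, C('g')=6, C('h')=7, C('i')=9, C('n')=10, C('o')=11, C('r')=14
L[0]='N': occ=0, LF[0]=C('N')+0=1+0=1
L[1]='N': occ=1, LF[1]=C('N')+1=1+1=2
L[2]='d': occ=0, LF[2]=C('d')+0=4+0=4
L[3]='h': occ=0, LF[3]=C('h')+0=7+0=7
L[4]='o': occ=0, LF[4]=C('o')+0=11+0=11
L[5]='n': occ=0, LF[5]=C('n')+0=10+0=10
L[6]='i': occ=0, LF[6]=C('i')+0=9+0=9
L[7]='g': occ=0, LF[7]=C('g')+0=6+0=6
L[8]='r': occ=0, LF[8]=C('r')+0=14+0=14
L[9]='e': occ=0, LF[9]=C('e')+0=5+0=5
L[10]='$': occ=0, LF[10]=C('$')+0=0+0=0
L[11]='o': occ=1, LF[11]=C('o')+1=11+1=12
L[12]='h': occ=1, LF[12]=C('h')+1=7+1=8
L[13]='b': occ=0, LF[13]=C('b')+0=3+0=3
L[14]='o': occ=2, LF[14]=C('o')+2=11+2=13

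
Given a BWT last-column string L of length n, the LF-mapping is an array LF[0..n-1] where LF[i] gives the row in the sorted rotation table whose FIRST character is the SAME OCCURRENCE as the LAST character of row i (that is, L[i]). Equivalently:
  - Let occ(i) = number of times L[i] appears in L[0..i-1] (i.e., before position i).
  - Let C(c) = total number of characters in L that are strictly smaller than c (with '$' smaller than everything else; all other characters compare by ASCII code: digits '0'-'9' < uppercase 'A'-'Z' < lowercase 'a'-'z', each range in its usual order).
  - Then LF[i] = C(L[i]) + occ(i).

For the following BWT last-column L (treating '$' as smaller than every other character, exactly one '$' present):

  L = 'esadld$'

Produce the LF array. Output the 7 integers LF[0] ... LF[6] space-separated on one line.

Answer: 4 6 1 2 5 3 0

Derivation:
Char counts: '$':1, 'a':1, 'd':2, 'e':1, 'l':1, 's':1
C (first-col start): C('$')=0, C('a')=1, C('d')=2, C('e')=4, C('l')=5, C('s')=6
L[0]='e': occ=0, LF[0]=C('e')+0=4+0=4
L[1]='s': occ=0, LF[1]=C('s')+0=6+0=6
L[2]='a': occ=0, LF[2]=C('a')+0=1+0=1
L[3]='d': occ=0, LF[3]=C('d')+0=2+0=2
L[4]='l': occ=0, LF[4]=C('l')+0=5+0=5
L[5]='d': occ=1, LF[5]=C('d')+1=2+1=3
L[6]='$': occ=0, LF[6]=C('$')+0=0+0=0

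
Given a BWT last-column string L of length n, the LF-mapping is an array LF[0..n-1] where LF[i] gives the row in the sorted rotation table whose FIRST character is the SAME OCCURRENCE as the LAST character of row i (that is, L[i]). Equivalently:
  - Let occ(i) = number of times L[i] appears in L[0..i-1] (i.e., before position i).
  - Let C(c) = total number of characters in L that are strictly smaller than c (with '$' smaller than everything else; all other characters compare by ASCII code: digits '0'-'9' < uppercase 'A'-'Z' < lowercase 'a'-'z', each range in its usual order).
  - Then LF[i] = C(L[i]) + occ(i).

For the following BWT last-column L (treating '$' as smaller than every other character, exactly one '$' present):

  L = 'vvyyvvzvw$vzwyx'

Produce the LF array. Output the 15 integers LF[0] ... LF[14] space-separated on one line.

Char counts: '$':1, 'v':6, 'w':2, 'x':1, 'y':3, 'z':2
C (first-col start): C('$')=0, C('v')=1, C('w')=7, C('x')=9, C('y')=10, C('z')=13
L[0]='v': occ=0, LF[0]=C('v')+0=1+0=1
L[1]='v': occ=1, LF[1]=C('v')+1=1+1=2
L[2]='y': occ=0, LF[2]=C('y')+0=10+0=10
L[3]='y': occ=1, LF[3]=C('y')+1=10+1=11
L[4]='v': occ=2, LF[4]=C('v')+2=1+2=3
L[5]='v': occ=3, LF[5]=C('v')+3=1+3=4
L[6]='z': occ=0, LF[6]=C('z')+0=13+0=13
L[7]='v': occ=4, LF[7]=C('v')+4=1+4=5
L[8]='w': occ=0, LF[8]=C('w')+0=7+0=7
L[9]='$': occ=0, LF[9]=C('$')+0=0+0=0
L[10]='v': occ=5, LF[10]=C('v')+5=1+5=6
L[11]='z': occ=1, LF[11]=C('z')+1=13+1=14
L[12]='w': occ=1, LF[12]=C('w')+1=7+1=8
L[13]='y': occ=2, LF[13]=C('y')+2=10+2=12
L[14]='x': occ=0, LF[14]=C('x')+0=9+0=9

Answer: 1 2 10 11 3 4 13 5 7 0 6 14 8 12 9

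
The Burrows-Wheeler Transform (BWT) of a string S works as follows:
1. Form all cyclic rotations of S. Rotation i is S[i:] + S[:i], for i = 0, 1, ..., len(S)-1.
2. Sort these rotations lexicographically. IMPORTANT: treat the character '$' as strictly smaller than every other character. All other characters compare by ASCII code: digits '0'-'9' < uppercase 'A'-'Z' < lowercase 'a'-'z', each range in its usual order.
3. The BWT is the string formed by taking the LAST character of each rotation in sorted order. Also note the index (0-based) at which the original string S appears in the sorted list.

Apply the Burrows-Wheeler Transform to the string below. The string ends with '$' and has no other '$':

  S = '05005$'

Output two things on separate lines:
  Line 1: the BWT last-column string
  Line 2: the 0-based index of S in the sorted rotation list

All 6 rotations (rotation i = S[i:]+S[:i]):
  rot[0] = 05005$
  rot[1] = 5005$0
  rot[2] = 005$05
  rot[3] = 05$050
  rot[4] = 5$0500
  rot[5] = $05005
Sorted (with $ < everything):
  sorted[0] = $05005  (last char: '5')
  sorted[1] = 005$05  (last char: '5')
  sorted[2] = 05$050  (last char: '0')
  sorted[3] = 05005$  (last char: '$')
  sorted[4] = 5$0500  (last char: '0')
  sorted[5] = 5005$0  (last char: '0')
Last column: 550$00
Original string S is at sorted index 3

Answer: 550$00
3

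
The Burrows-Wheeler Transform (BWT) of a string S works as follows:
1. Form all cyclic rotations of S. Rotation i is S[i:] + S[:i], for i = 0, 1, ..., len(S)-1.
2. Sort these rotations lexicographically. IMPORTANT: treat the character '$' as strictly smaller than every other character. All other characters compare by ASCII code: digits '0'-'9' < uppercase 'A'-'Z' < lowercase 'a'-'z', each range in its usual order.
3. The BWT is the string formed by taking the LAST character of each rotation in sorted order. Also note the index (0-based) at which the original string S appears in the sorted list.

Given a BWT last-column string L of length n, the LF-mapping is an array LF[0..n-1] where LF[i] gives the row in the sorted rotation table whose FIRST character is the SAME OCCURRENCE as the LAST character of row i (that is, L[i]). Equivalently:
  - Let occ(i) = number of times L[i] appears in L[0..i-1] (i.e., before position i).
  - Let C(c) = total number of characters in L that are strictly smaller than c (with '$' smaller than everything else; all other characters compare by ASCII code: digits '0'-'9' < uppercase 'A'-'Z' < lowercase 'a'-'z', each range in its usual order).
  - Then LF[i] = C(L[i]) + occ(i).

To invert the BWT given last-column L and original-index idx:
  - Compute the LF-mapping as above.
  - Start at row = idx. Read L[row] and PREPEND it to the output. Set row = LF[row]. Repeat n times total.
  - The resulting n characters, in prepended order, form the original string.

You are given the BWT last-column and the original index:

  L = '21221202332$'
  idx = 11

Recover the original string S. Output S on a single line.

LF mapping: 4 2 5 6 3 7 1 8 10 11 9 0
Walk LF starting at row 11, prepending L[row]:
  step 1: row=11, L[11]='$', prepend. Next row=LF[11]=0
  step 2: row=0, L[0]='2', prepend. Next row=LF[0]=4
  step 3: row=4, L[4]='1', prepend. Next row=LF[4]=3
  step 4: row=3, L[3]='2', prepend. Next row=LF[3]=6
  step 5: row=6, L[6]='0', prepend. Next row=LF[6]=1
  step 6: row=1, L[1]='1', prepend. Next row=LF[1]=2
  step 7: row=2, L[2]='2', prepend. Next row=LF[2]=5
  step 8: row=5, L[5]='2', prepend. Next row=LF[5]=7
  step 9: row=7, L[7]='2', prepend. Next row=LF[7]=8
  step 10: row=8, L[8]='3', prepend. Next row=LF[8]=10
  step 11: row=10, L[10]='2', prepend. Next row=LF[10]=9
  step 12: row=9, L[9]='3', prepend. Next row=LF[9]=11
Reversed output: 32322210212$

Answer: 32322210212$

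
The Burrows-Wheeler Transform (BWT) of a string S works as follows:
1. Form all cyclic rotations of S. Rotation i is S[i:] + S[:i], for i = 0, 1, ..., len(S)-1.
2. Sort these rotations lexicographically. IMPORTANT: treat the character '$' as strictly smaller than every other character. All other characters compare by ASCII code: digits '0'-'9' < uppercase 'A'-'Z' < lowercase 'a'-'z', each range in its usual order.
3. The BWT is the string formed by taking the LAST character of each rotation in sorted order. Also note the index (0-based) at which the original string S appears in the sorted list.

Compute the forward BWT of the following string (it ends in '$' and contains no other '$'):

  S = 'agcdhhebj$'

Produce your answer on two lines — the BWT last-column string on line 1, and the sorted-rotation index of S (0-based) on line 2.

All 10 rotations (rotation i = S[i:]+S[:i]):
  rot[0] = agcdhhebj$
  rot[1] = gcdhhebj$a
  rot[2] = cdhhebj$ag
  rot[3] = dhhebj$agc
  rot[4] = hhebj$agcd
  rot[5] = hebj$agcdh
  rot[6] = ebj$agcdhh
  rot[7] = bj$agcdhhe
  rot[8] = j$agcdhheb
  rot[9] = $agcdhhebj
Sorted (with $ < everything):
  sorted[0] = $agcdhhebj  (last char: 'j')
  sorted[1] = agcdhhebj$  (last char: '$')
  sorted[2] = bj$agcdhhe  (last char: 'e')
  sorted[3] = cdhhebj$ag  (last char: 'g')
  sorted[4] = dhhebj$agc  (last char: 'c')
  sorted[5] = ebj$agcdhh  (last char: 'h')
  sorted[6] = gcdhhebj$a  (last char: 'a')
  sorted[7] = hebj$agcdh  (last char: 'h')
  sorted[8] = hhebj$agcd  (last char: 'd')
  sorted[9] = j$agcdhheb  (last char: 'b')
Last column: j$egchahdb
Original string S is at sorted index 1

Answer: j$egchahdb
1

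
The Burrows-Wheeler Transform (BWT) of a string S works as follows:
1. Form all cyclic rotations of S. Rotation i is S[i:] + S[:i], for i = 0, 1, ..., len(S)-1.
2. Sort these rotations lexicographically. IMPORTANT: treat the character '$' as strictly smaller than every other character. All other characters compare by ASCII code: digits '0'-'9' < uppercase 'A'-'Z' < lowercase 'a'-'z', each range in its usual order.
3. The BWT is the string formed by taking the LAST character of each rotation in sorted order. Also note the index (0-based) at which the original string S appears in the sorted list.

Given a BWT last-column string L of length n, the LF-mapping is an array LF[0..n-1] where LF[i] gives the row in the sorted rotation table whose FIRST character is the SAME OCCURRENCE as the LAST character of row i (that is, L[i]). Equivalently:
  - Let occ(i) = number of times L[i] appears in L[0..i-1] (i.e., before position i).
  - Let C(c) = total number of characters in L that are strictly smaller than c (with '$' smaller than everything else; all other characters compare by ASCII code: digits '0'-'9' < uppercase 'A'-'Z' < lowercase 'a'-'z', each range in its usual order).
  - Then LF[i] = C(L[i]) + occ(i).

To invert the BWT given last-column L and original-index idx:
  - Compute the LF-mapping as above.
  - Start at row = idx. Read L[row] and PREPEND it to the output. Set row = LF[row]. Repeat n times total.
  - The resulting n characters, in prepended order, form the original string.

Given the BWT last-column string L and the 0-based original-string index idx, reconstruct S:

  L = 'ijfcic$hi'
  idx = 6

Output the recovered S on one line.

LF mapping: 5 8 3 1 6 2 0 4 7
Walk LF starting at row 6, prepending L[row]:
  step 1: row=6, L[6]='$', prepend. Next row=LF[6]=0
  step 2: row=0, L[0]='i', prepend. Next row=LF[0]=5
  step 3: row=5, L[5]='c', prepend. Next row=LF[5]=2
  step 4: row=2, L[2]='f', prepend. Next row=LF[2]=3
  step 5: row=3, L[3]='c', prepend. Next row=LF[3]=1
  step 6: row=1, L[1]='j', prepend. Next row=LF[1]=8
  step 7: row=8, L[8]='i', prepend. Next row=LF[8]=7
  step 8: row=7, L[7]='h', prepend. Next row=LF[7]=4
  step 9: row=4, L[4]='i', prepend. Next row=LF[4]=6
Reversed output: ihijcfci$

Answer: ihijcfci$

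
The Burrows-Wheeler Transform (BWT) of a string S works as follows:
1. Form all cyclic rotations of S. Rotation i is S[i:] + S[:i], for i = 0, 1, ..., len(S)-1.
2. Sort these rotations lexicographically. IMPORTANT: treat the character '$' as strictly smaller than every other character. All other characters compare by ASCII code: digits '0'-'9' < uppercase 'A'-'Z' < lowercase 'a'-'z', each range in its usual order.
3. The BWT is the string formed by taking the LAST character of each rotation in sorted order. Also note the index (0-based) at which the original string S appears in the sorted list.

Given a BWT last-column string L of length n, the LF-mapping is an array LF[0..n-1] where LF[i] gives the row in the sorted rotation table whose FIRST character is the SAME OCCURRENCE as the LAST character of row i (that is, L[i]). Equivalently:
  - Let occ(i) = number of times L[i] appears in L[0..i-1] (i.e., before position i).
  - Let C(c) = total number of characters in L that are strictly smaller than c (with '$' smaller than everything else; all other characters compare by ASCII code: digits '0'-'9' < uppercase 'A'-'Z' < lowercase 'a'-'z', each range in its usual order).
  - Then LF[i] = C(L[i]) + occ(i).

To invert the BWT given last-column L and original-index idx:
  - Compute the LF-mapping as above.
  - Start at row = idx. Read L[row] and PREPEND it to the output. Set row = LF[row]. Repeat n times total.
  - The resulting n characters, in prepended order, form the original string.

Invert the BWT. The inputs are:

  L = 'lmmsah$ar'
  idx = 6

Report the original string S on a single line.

LF mapping: 4 5 6 8 1 3 0 2 7
Walk LF starting at row 6, prepending L[row]:
  step 1: row=6, L[6]='$', prepend. Next row=LF[6]=0
  step 2: row=0, L[0]='l', prepend. Next row=LF[0]=4
  step 3: row=4, L[4]='a', prepend. Next row=LF[4]=1
  step 4: row=1, L[1]='m', prepend. Next row=LF[1]=5
  step 5: row=5, L[5]='h', prepend. Next row=LF[5]=3
  step 6: row=3, L[3]='s', prepend. Next row=LF[3]=8
  step 7: row=8, L[8]='r', prepend. Next row=LF[8]=7
  step 8: row=7, L[7]='a', prepend. Next row=LF[7]=2
  step 9: row=2, L[2]='m', prepend. Next row=LF[2]=6
Reversed output: marshmal$

Answer: marshmal$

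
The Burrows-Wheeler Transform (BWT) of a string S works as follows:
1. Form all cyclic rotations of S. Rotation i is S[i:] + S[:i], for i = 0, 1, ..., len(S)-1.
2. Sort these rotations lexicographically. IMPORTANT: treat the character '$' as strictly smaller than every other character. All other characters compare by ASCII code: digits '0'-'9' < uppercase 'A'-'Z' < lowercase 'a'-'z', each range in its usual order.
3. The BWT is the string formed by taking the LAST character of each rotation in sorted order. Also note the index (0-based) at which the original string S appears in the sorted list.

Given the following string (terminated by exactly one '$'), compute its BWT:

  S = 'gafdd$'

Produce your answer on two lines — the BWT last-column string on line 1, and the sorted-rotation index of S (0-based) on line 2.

All 6 rotations (rotation i = S[i:]+S[:i]):
  rot[0] = gafdd$
  rot[1] = afdd$g
  rot[2] = fdd$ga
  rot[3] = dd$gaf
  rot[4] = d$gafd
  rot[5] = $gafdd
Sorted (with $ < everything):
  sorted[0] = $gafdd  (last char: 'd')
  sorted[1] = afdd$g  (last char: 'g')
  sorted[2] = d$gafd  (last char: 'd')
  sorted[3] = dd$gaf  (last char: 'f')
  sorted[4] = fdd$ga  (last char: 'a')
  sorted[5] = gafdd$  (last char: '$')
Last column: dgdfa$
Original string S is at sorted index 5

Answer: dgdfa$
5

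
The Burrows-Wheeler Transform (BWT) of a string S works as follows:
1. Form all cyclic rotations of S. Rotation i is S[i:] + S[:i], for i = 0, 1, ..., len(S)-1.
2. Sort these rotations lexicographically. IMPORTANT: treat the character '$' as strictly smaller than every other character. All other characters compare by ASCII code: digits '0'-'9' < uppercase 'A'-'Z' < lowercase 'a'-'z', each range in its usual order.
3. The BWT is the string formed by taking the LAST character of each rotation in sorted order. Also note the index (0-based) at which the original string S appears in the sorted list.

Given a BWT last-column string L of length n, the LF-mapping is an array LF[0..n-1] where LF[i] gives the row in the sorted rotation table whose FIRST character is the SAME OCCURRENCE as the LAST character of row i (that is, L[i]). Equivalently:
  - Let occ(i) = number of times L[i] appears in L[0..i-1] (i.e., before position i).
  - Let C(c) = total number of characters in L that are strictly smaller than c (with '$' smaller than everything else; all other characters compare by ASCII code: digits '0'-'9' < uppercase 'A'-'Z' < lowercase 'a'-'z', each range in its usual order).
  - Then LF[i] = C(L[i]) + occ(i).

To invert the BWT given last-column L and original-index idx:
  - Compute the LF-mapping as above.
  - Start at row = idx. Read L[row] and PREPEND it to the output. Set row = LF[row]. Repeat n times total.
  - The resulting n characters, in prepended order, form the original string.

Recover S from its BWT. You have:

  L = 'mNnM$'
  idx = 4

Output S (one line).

LF mapping: 3 2 4 1 0
Walk LF starting at row 4, prepending L[row]:
  step 1: row=4, L[4]='$', prepend. Next row=LF[4]=0
  step 2: row=0, L[0]='m', prepend. Next row=LF[0]=3
  step 3: row=3, L[3]='M', prepend. Next row=LF[3]=1
  step 4: row=1, L[1]='N', prepend. Next row=LF[1]=2
  step 5: row=2, L[2]='n', prepend. Next row=LF[2]=4
Reversed output: nNMm$

Answer: nNMm$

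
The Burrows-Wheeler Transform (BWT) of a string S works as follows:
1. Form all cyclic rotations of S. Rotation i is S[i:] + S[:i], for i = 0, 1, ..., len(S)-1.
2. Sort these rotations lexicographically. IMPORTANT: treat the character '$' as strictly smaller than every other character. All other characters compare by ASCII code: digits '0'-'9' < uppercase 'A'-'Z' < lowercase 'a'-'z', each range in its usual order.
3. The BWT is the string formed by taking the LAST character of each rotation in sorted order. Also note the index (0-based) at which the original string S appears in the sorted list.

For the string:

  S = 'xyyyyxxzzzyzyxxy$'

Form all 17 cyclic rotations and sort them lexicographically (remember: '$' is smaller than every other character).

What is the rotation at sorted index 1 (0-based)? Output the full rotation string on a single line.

All 17 rotations (rotation i = S[i:]+S[:i]):
  rot[0] = xyyyyxxzzzyzyxxy$
  rot[1] = yyyyxxzzzyzyxxy$x
  rot[2] = yyyxxzzzyzyxxy$xy
  rot[3] = yyxxzzzyzyxxy$xyy
  rot[4] = yxxzzzyzyxxy$xyyy
  rot[5] = xxzzzyzyxxy$xyyyy
  rot[6] = xzzzyzyxxy$xyyyyx
  rot[7] = zzzyzyxxy$xyyyyxx
  rot[8] = zzyzyxxy$xyyyyxxz
  rot[9] = zyzyxxy$xyyyyxxzz
  rot[10] = yzyxxy$xyyyyxxzzz
  rot[11] = zyxxy$xyyyyxxzzzy
  rot[12] = yxxy$xyyyyxxzzzyz
  rot[13] = xxy$xyyyyxxzzzyzy
  rot[14] = xy$xyyyyxxzzzyzyx
  rot[15] = y$xyyyyxxzzzyzyxx
  rot[16] = $xyyyyxxzzzyzyxxy
Sorted (with $ < everything):
  sorted[0] = $xyyyyxxzzzyzyxxy
  sorted[1] = xxy$xyyyyxxzzzyzy
  sorted[2] = xxzzzyzyxxy$xyyyy
  sorted[3] = xy$xyyyyxxzzzyzyx
  sorted[4] = xyyyyxxzzzyzyxxy$
  sorted[5] = xzzzyzyxxy$xyyyyx
  sorted[6] = y$xyyyyxxzzzyzyxx
  sorted[7] = yxxy$xyyyyxxzzzyz
  sorted[8] = yxxzzzyzyxxy$xyyy
  sorted[9] = yyxxzzzyzyxxy$xyy
  sorted[10] = yyyxxzzzyzyxxy$xy
  sorted[11] = yyyyxxzzzyzyxxy$x
  sorted[12] = yzyxxy$xyyyyxxzzz
  sorted[13] = zyxxy$xyyyyxxzzzy
  sorted[14] = zyzyxxy$xyyyyxxzz
  sorted[15] = zzyzyxxy$xyyyyxxz
  sorted[16] = zzzyzyxxy$xyyyyxx
sorted[1] = xxy$xyyyyxxzzzyzy

Answer: xxy$xyyyyxxzzzyzy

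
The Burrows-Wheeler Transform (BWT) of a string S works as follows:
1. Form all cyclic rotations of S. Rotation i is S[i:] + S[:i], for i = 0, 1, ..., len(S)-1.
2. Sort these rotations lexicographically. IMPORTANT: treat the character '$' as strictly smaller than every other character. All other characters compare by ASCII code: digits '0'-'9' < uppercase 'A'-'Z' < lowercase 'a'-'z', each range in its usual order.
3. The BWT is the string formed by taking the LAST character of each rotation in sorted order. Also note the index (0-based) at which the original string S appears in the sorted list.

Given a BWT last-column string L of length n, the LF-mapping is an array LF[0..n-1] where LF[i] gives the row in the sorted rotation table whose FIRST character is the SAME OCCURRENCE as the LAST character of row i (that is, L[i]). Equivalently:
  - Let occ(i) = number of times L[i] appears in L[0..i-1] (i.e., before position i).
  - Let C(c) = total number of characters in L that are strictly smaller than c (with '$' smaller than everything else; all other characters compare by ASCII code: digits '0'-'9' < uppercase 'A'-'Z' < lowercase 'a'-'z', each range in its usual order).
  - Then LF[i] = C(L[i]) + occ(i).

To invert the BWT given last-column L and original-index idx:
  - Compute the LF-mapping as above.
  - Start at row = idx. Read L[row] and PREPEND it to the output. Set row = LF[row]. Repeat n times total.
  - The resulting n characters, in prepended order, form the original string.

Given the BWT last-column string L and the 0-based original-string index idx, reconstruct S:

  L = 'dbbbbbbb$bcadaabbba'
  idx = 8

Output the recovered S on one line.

Answer: badbbbabbabcbbabbd$

Derivation:
LF mapping: 17 5 6 7 8 9 10 11 0 12 16 1 18 2 3 13 14 15 4
Walk LF starting at row 8, prepending L[row]:
  step 1: row=8, L[8]='$', prepend. Next row=LF[8]=0
  step 2: row=0, L[0]='d', prepend. Next row=LF[0]=17
  step 3: row=17, L[17]='b', prepend. Next row=LF[17]=15
  step 4: row=15, L[15]='b', prepend. Next row=LF[15]=13
  step 5: row=13, L[13]='a', prepend. Next row=LF[13]=2
  step 6: row=2, L[2]='b', prepend. Next row=LF[2]=6
  step 7: row=6, L[6]='b', prepend. Next row=LF[6]=10
  step 8: row=10, L[10]='c', prepend. Next row=LF[10]=16
  step 9: row=16, L[16]='b', prepend. Next row=LF[16]=14
  step 10: row=14, L[14]='a', prepend. Next row=LF[14]=3
  step 11: row=3, L[3]='b', prepend. Next row=LF[3]=7
  step 12: row=7, L[7]='b', prepend. Next row=LF[7]=11
  step 13: row=11, L[11]='a', prepend. Next row=LF[11]=1
  step 14: row=1, L[1]='b', prepend. Next row=LF[1]=5
  step 15: row=5, L[5]='b', prepend. Next row=LF[5]=9
  step 16: row=9, L[9]='b', prepend. Next row=LF[9]=12
  step 17: row=12, L[12]='d', prepend. Next row=LF[12]=18
  step 18: row=18, L[18]='a', prepend. Next row=LF[18]=4
  step 19: row=4, L[4]='b', prepend. Next row=LF[4]=8
Reversed output: badbbbabbabcbbabbd$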